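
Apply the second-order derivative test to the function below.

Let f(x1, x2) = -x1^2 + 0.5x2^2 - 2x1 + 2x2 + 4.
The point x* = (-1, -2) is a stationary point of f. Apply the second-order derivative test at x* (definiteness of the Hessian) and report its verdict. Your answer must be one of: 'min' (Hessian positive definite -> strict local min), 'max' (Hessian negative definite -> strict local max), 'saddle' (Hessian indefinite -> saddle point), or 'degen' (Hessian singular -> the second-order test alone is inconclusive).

Compute the Hessian H = grad^2 f:
  H = [[-2, 0], [0, 1]]
Verify stationarity: grad f(x*) = H x* + g = (0, 0).
Eigenvalues of H: -2, 1.
Eigenvalues have mixed signs, so H is indefinite -> x* is a saddle point.

saddle


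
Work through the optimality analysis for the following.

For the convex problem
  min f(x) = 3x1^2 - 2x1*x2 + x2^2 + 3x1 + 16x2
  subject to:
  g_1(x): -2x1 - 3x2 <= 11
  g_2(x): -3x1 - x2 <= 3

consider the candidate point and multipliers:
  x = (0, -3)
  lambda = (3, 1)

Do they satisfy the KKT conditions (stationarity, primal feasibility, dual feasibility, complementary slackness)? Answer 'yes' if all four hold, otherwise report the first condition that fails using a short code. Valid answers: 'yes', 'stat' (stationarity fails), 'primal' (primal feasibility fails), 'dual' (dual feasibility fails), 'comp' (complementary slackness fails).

Gradient of f: grad f(x) = Q x + c = (9, 10)
Constraint values g_i(x) = a_i^T x - b_i:
  g_1((0, -3)) = -2
  g_2((0, -3)) = 0
Stationarity residual: grad f(x) + sum_i lambda_i a_i = (0, 0)
  -> stationarity OK
Primal feasibility (all g_i <= 0): OK
Dual feasibility (all lambda_i >= 0): OK
Complementary slackness (lambda_i * g_i(x) = 0 for all i): FAILS

Verdict: the first failing condition is complementary_slackness -> comp.

comp


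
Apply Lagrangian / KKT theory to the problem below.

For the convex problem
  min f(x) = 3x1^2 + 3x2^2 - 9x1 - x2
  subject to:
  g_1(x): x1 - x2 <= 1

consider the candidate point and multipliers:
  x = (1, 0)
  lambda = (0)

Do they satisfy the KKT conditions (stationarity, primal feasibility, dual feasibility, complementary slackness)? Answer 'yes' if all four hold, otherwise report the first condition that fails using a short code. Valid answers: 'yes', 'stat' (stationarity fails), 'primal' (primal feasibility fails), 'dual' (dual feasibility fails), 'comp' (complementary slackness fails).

Gradient of f: grad f(x) = Q x + c = (-3, -1)
Constraint values g_i(x) = a_i^T x - b_i:
  g_1((1, 0)) = 0
Stationarity residual: grad f(x) + sum_i lambda_i a_i = (-3, -1)
  -> stationarity FAILS
Primal feasibility (all g_i <= 0): OK
Dual feasibility (all lambda_i >= 0): OK
Complementary slackness (lambda_i * g_i(x) = 0 for all i): OK

Verdict: the first failing condition is stationarity -> stat.

stat


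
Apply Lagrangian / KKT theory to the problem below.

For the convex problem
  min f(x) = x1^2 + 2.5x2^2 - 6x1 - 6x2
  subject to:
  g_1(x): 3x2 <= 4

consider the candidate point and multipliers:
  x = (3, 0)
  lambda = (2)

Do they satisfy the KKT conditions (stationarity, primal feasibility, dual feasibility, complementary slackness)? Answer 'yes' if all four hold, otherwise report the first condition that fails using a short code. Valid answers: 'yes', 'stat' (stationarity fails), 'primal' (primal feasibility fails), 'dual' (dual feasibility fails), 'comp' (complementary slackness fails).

Gradient of f: grad f(x) = Q x + c = (0, -6)
Constraint values g_i(x) = a_i^T x - b_i:
  g_1((3, 0)) = -4
Stationarity residual: grad f(x) + sum_i lambda_i a_i = (0, 0)
  -> stationarity OK
Primal feasibility (all g_i <= 0): OK
Dual feasibility (all lambda_i >= 0): OK
Complementary slackness (lambda_i * g_i(x) = 0 for all i): FAILS

Verdict: the first failing condition is complementary_slackness -> comp.

comp


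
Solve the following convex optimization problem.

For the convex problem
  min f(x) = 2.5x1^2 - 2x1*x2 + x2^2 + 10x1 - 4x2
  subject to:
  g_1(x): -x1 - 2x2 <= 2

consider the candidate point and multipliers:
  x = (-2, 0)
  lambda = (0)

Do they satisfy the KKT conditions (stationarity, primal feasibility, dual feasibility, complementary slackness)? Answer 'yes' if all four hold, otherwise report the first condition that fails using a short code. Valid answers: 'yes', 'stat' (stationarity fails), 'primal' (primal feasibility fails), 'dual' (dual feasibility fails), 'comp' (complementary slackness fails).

Gradient of f: grad f(x) = Q x + c = (0, 0)
Constraint values g_i(x) = a_i^T x - b_i:
  g_1((-2, 0)) = 0
Stationarity residual: grad f(x) + sum_i lambda_i a_i = (0, 0)
  -> stationarity OK
Primal feasibility (all g_i <= 0): OK
Dual feasibility (all lambda_i >= 0): OK
Complementary slackness (lambda_i * g_i(x) = 0 for all i): OK

Verdict: yes, KKT holds.

yes


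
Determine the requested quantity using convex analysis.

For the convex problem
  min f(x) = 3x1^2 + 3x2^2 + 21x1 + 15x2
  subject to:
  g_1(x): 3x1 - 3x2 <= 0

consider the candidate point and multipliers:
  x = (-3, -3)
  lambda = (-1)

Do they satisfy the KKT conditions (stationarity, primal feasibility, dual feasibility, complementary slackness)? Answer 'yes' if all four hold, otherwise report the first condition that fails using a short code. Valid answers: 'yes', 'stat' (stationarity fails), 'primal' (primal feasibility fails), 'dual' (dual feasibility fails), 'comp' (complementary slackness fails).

Gradient of f: grad f(x) = Q x + c = (3, -3)
Constraint values g_i(x) = a_i^T x - b_i:
  g_1((-3, -3)) = 0
Stationarity residual: grad f(x) + sum_i lambda_i a_i = (0, 0)
  -> stationarity OK
Primal feasibility (all g_i <= 0): OK
Dual feasibility (all lambda_i >= 0): FAILS
Complementary slackness (lambda_i * g_i(x) = 0 for all i): OK

Verdict: the first failing condition is dual_feasibility -> dual.

dual


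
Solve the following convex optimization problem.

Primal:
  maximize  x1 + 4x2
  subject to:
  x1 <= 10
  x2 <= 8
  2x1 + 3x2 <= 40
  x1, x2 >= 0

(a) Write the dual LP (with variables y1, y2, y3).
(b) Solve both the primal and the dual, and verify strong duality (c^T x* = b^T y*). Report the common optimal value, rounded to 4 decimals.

The standard primal-dual pair for 'max c^T x s.t. A x <= b, x >= 0' is:
  Dual:  min b^T y  s.t.  A^T y >= c,  y >= 0.

So the dual LP is:
  minimize  10y1 + 8y2 + 40y3
  subject to:
    y1 + 2y3 >= 1
    y2 + 3y3 >= 4
    y1, y2, y3 >= 0

Solving the primal: x* = (8, 8).
  primal value c^T x* = 40.
Solving the dual: y* = (0, 2.5, 0.5).
  dual value b^T y* = 40.
Strong duality: c^T x* = b^T y*. Confirmed.

40


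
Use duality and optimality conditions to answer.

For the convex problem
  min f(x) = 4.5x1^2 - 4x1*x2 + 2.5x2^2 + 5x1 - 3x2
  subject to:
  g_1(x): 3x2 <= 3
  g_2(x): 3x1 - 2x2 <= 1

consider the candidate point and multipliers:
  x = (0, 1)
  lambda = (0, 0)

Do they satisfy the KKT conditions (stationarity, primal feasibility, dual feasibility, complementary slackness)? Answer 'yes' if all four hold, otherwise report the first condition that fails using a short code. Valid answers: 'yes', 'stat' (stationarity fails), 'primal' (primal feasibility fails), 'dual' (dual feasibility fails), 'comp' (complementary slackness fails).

Gradient of f: grad f(x) = Q x + c = (1, 2)
Constraint values g_i(x) = a_i^T x - b_i:
  g_1((0, 1)) = 0
  g_2((0, 1)) = -3
Stationarity residual: grad f(x) + sum_i lambda_i a_i = (1, 2)
  -> stationarity FAILS
Primal feasibility (all g_i <= 0): OK
Dual feasibility (all lambda_i >= 0): OK
Complementary slackness (lambda_i * g_i(x) = 0 for all i): OK

Verdict: the first failing condition is stationarity -> stat.

stat


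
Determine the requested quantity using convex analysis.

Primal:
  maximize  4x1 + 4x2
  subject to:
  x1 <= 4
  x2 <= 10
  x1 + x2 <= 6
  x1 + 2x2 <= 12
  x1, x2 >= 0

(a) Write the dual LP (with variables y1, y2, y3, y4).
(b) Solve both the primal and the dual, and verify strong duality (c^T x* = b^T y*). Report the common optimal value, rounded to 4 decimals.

The standard primal-dual pair for 'max c^T x s.t. A x <= b, x >= 0' is:
  Dual:  min b^T y  s.t.  A^T y >= c,  y >= 0.

So the dual LP is:
  minimize  4y1 + 10y2 + 6y3 + 12y4
  subject to:
    y1 + y3 + y4 >= 4
    y2 + y3 + 2y4 >= 4
    y1, y2, y3, y4 >= 0

Solving the primal: x* = (4, 2).
  primal value c^T x* = 24.
Solving the dual: y* = (0, 0, 4, 0).
  dual value b^T y* = 24.
Strong duality: c^T x* = b^T y*. Confirmed.

24


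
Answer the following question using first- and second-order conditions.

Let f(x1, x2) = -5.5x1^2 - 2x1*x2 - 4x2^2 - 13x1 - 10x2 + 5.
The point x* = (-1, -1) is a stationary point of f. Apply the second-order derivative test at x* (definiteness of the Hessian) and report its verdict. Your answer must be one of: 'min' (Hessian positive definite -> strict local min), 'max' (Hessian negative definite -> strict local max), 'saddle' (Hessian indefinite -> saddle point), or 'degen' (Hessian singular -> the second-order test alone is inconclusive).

Compute the Hessian H = grad^2 f:
  H = [[-11, -2], [-2, -8]]
Verify stationarity: grad f(x*) = H x* + g = (0, 0).
Eigenvalues of H: -12, -7.
Both eigenvalues < 0, so H is negative definite -> x* is a strict local max.

max


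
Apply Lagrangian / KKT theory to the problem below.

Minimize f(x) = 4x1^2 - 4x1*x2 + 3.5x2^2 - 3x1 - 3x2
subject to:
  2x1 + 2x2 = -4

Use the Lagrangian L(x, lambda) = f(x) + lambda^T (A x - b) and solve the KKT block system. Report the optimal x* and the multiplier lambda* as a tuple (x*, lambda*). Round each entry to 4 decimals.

Form the Lagrangian:
  L(x, lambda) = (1/2) x^T Q x + c^T x + lambda^T (A x - b)
Stationarity (grad_x L = 0): Q x + c + A^T lambda = 0.
Primal feasibility: A x = b.

This gives the KKT block system:
  [ Q   A^T ] [ x     ]   [-c ]
  [ A    0  ] [ lambda ] = [ b ]

Solving the linear system:
  x*      = (-0.9565, -1.0435)
  lambda* = (3.2391)
  f(x*)   = 9.4783

x* = (-0.9565, -1.0435), lambda* = (3.2391)


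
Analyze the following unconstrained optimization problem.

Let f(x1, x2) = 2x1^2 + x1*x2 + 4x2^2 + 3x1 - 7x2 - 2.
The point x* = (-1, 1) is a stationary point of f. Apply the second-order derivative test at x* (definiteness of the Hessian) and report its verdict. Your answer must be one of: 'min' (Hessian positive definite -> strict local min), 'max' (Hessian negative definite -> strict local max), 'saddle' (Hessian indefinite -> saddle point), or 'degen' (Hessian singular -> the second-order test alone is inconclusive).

Compute the Hessian H = grad^2 f:
  H = [[4, 1], [1, 8]]
Verify stationarity: grad f(x*) = H x* + g = (0, 0).
Eigenvalues of H: 3.7639, 8.2361.
Both eigenvalues > 0, so H is positive definite -> x* is a strict local min.

min


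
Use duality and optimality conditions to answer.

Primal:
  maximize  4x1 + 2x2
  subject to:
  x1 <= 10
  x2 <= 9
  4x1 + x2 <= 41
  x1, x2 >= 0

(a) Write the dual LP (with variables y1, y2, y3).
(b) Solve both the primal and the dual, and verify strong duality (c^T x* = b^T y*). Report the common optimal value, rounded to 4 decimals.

The standard primal-dual pair for 'max c^T x s.t. A x <= b, x >= 0' is:
  Dual:  min b^T y  s.t.  A^T y >= c,  y >= 0.

So the dual LP is:
  minimize  10y1 + 9y2 + 41y3
  subject to:
    y1 + 4y3 >= 4
    y2 + y3 >= 2
    y1, y2, y3 >= 0

Solving the primal: x* = (8, 9).
  primal value c^T x* = 50.
Solving the dual: y* = (0, 1, 1).
  dual value b^T y* = 50.
Strong duality: c^T x* = b^T y*. Confirmed.

50


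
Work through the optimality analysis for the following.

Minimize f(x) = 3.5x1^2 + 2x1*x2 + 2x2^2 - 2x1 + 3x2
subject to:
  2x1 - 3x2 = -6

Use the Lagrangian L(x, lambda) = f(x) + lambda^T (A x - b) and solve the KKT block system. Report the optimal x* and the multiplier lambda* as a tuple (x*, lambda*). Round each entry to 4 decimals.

Form the Lagrangian:
  L(x, lambda) = (1/2) x^T Q x + c^T x + lambda^T (A x - b)
Stationarity (grad_x L = 0): Q x + c + A^T lambda = 0.
Primal feasibility: A x = b.

This gives the KKT block system:
  [ Q   A^T ] [ x     ]   [-c ]
  [ A    0  ] [ lambda ] = [ b ]

Solving the linear system:
  x*      = (-0.8155, 1.4563)
  lambda* = (2.3981)
  f(x*)   = 10.1942

x* = (-0.8155, 1.4563), lambda* = (2.3981)


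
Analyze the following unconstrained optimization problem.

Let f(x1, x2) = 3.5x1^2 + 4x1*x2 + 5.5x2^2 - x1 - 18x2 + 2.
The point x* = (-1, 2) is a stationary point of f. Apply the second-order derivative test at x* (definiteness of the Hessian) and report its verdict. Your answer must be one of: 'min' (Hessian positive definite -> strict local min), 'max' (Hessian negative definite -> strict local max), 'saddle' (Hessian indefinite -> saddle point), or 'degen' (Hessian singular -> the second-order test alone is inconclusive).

Compute the Hessian H = grad^2 f:
  H = [[7, 4], [4, 11]]
Verify stationarity: grad f(x*) = H x* + g = (0, 0).
Eigenvalues of H: 4.5279, 13.4721.
Both eigenvalues > 0, so H is positive definite -> x* is a strict local min.

min


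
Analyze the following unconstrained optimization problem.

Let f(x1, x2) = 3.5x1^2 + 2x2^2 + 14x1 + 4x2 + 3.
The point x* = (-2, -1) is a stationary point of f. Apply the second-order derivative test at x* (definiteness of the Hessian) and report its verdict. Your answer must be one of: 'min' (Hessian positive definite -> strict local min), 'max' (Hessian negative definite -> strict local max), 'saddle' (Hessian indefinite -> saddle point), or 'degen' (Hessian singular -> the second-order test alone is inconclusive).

Compute the Hessian H = grad^2 f:
  H = [[7, 0], [0, 4]]
Verify stationarity: grad f(x*) = H x* + g = (0, 0).
Eigenvalues of H: 4, 7.
Both eigenvalues > 0, so H is positive definite -> x* is a strict local min.

min


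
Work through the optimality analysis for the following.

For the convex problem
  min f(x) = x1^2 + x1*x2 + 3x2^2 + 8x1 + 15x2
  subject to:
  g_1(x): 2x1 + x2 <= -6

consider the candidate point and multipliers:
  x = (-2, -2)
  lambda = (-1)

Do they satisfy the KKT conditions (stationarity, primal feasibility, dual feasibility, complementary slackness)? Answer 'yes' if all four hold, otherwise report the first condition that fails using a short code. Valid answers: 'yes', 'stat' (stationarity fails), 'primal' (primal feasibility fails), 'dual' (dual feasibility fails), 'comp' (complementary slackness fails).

Gradient of f: grad f(x) = Q x + c = (2, 1)
Constraint values g_i(x) = a_i^T x - b_i:
  g_1((-2, -2)) = 0
Stationarity residual: grad f(x) + sum_i lambda_i a_i = (0, 0)
  -> stationarity OK
Primal feasibility (all g_i <= 0): OK
Dual feasibility (all lambda_i >= 0): FAILS
Complementary slackness (lambda_i * g_i(x) = 0 for all i): OK

Verdict: the first failing condition is dual_feasibility -> dual.

dual


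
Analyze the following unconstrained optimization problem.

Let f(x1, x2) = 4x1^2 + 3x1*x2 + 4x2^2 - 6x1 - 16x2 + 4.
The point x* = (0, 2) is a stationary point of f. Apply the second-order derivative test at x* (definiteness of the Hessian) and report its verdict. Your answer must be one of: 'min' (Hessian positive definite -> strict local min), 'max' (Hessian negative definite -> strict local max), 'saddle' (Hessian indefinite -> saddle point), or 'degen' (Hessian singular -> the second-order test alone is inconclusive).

Compute the Hessian H = grad^2 f:
  H = [[8, 3], [3, 8]]
Verify stationarity: grad f(x*) = H x* + g = (0, 0).
Eigenvalues of H: 5, 11.
Both eigenvalues > 0, so H is positive definite -> x* is a strict local min.

min


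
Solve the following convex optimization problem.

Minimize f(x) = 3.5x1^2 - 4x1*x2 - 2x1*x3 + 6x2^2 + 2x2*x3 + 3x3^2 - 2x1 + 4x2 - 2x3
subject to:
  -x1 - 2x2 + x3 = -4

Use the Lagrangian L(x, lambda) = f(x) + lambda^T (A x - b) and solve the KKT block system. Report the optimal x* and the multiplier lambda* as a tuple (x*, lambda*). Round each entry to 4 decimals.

Form the Lagrangian:
  L(x, lambda) = (1/2) x^T Q x + c^T x + lambda^T (A x - b)
Stationarity (grad_x L = 0): Q x + c + A^T lambda = 0.
Primal feasibility: A x = b.

This gives the KKT block system:
  [ Q   A^T ] [ x     ]   [-c ]
  [ A    0  ] [ lambda ] = [ b ]

Solving the linear system:
  x*      = (1.5111, 1.0667, -0.3556)
  lambda* = (5.0222)
  f(x*)   = 11.0222

x* = (1.5111, 1.0667, -0.3556), lambda* = (5.0222)


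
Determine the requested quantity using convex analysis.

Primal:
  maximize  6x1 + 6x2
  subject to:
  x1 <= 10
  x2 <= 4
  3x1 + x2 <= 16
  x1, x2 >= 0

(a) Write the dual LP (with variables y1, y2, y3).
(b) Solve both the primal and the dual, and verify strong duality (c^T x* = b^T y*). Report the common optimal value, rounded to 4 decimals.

The standard primal-dual pair for 'max c^T x s.t. A x <= b, x >= 0' is:
  Dual:  min b^T y  s.t.  A^T y >= c,  y >= 0.

So the dual LP is:
  minimize  10y1 + 4y2 + 16y3
  subject to:
    y1 + 3y3 >= 6
    y2 + y3 >= 6
    y1, y2, y3 >= 0

Solving the primal: x* = (4, 4).
  primal value c^T x* = 48.
Solving the dual: y* = (0, 4, 2).
  dual value b^T y* = 48.
Strong duality: c^T x* = b^T y*. Confirmed.

48


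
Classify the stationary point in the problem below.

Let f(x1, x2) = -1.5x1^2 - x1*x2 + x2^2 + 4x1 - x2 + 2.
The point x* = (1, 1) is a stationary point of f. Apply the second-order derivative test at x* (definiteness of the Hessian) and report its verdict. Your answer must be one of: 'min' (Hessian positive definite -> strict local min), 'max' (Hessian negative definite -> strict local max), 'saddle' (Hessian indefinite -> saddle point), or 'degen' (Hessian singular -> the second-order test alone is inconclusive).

Compute the Hessian H = grad^2 f:
  H = [[-3, -1], [-1, 2]]
Verify stationarity: grad f(x*) = H x* + g = (0, 0).
Eigenvalues of H: -3.1926, 2.1926.
Eigenvalues have mixed signs, so H is indefinite -> x* is a saddle point.

saddle


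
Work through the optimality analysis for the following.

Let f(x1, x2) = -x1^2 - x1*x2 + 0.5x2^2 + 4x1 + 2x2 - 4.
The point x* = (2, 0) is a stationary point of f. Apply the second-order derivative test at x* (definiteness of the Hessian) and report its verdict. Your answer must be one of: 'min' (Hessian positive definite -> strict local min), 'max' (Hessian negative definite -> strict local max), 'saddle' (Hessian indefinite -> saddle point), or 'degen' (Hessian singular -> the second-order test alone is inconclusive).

Compute the Hessian H = grad^2 f:
  H = [[-2, -1], [-1, 1]]
Verify stationarity: grad f(x*) = H x* + g = (0, 0).
Eigenvalues of H: -2.3028, 1.3028.
Eigenvalues have mixed signs, so H is indefinite -> x* is a saddle point.

saddle


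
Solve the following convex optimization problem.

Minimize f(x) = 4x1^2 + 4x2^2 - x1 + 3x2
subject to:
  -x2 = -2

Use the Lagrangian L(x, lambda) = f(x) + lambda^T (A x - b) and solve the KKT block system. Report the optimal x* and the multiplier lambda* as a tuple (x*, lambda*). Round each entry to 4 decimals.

Form the Lagrangian:
  L(x, lambda) = (1/2) x^T Q x + c^T x + lambda^T (A x - b)
Stationarity (grad_x L = 0): Q x + c + A^T lambda = 0.
Primal feasibility: A x = b.

This gives the KKT block system:
  [ Q   A^T ] [ x     ]   [-c ]
  [ A    0  ] [ lambda ] = [ b ]

Solving the linear system:
  x*      = (0.125, 2)
  lambda* = (19)
  f(x*)   = 21.9375

x* = (0.125, 2), lambda* = (19)


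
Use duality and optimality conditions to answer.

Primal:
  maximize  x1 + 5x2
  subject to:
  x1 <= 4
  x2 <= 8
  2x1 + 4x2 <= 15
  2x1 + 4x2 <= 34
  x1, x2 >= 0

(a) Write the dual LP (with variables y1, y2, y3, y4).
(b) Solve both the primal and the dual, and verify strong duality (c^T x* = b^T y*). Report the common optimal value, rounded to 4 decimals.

The standard primal-dual pair for 'max c^T x s.t. A x <= b, x >= 0' is:
  Dual:  min b^T y  s.t.  A^T y >= c,  y >= 0.

So the dual LP is:
  minimize  4y1 + 8y2 + 15y3 + 34y4
  subject to:
    y1 + 2y3 + 2y4 >= 1
    y2 + 4y3 + 4y4 >= 5
    y1, y2, y3, y4 >= 0

Solving the primal: x* = (0, 3.75).
  primal value c^T x* = 18.75.
Solving the dual: y* = (0, 0, 1.25, 0).
  dual value b^T y* = 18.75.
Strong duality: c^T x* = b^T y*. Confirmed.

18.75


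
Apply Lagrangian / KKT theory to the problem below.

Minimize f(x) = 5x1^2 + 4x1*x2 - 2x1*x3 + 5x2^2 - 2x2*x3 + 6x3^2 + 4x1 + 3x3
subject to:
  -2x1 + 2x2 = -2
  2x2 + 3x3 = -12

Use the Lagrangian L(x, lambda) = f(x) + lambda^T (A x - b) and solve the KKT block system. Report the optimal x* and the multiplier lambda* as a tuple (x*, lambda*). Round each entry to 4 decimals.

Form the Lagrangian:
  L(x, lambda) = (1/2) x^T Q x + c^T x + lambda^T (A x - b)
Stationarity (grad_x L = 0): Q x + c + A^T lambda = 0.
Primal feasibility: A x = b.

This gives the KKT block system:
  [ Q   A^T ] [ x     ]   [-c ]
  [ A    0  ] [ lambda ] = [ b ]

Solving the linear system:
  x*      = (-0.6897, -1.6897, -2.8736)
  lambda* = (-1.954, 8.908)
  f(x*)   = 45.8046

x* = (-0.6897, -1.6897, -2.8736), lambda* = (-1.954, 8.908)


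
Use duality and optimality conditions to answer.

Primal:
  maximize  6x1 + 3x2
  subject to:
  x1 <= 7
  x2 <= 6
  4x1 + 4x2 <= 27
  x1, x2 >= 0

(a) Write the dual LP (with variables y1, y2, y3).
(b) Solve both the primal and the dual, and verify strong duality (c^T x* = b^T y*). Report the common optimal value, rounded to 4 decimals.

The standard primal-dual pair for 'max c^T x s.t. A x <= b, x >= 0' is:
  Dual:  min b^T y  s.t.  A^T y >= c,  y >= 0.

So the dual LP is:
  minimize  7y1 + 6y2 + 27y3
  subject to:
    y1 + 4y3 >= 6
    y2 + 4y3 >= 3
    y1, y2, y3 >= 0

Solving the primal: x* = (6.75, 0).
  primal value c^T x* = 40.5.
Solving the dual: y* = (0, 0, 1.5).
  dual value b^T y* = 40.5.
Strong duality: c^T x* = b^T y*. Confirmed.

40.5


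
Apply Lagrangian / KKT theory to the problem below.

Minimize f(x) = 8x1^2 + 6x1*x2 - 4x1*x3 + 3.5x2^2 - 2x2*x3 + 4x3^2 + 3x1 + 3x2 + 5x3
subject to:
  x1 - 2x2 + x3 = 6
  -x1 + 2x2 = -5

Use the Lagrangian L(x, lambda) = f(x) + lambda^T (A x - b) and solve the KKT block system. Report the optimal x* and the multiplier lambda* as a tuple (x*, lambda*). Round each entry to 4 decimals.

Form the Lagrangian:
  L(x, lambda) = (1/2) x^T Q x + c^T x + lambda^T (A x - b)
Stationarity (grad_x L = 0): Q x + c + A^T lambda = 0.
Primal feasibility: A x = b.

This gives the KKT block system:
  [ Q   A^T ] [ x     ]   [-c ]
  [ A    0  ] [ lambda ] = [ b ]

Solving the linear system:
  x*      = (1.0211, -1.9895, 1)
  lambda* = (-12.8947, -9.4947)
  f(x*)   = 15.9947

x* = (1.0211, -1.9895, 1), lambda* = (-12.8947, -9.4947)


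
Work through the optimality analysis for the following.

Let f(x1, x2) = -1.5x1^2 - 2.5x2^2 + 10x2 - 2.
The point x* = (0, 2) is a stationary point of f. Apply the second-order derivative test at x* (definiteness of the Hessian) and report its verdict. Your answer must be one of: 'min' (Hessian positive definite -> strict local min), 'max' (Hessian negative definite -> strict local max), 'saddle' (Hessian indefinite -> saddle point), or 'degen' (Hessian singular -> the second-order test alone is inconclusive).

Compute the Hessian H = grad^2 f:
  H = [[-3, 0], [0, -5]]
Verify stationarity: grad f(x*) = H x* + g = (0, 0).
Eigenvalues of H: -5, -3.
Both eigenvalues < 0, so H is negative definite -> x* is a strict local max.

max


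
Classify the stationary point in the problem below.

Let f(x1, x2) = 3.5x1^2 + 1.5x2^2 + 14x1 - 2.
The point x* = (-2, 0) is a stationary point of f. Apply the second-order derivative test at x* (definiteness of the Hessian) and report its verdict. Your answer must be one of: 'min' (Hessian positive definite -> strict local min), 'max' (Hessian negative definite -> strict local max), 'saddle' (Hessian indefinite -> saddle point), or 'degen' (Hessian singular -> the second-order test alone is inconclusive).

Compute the Hessian H = grad^2 f:
  H = [[7, 0], [0, 3]]
Verify stationarity: grad f(x*) = H x* + g = (0, 0).
Eigenvalues of H: 3, 7.
Both eigenvalues > 0, so H is positive definite -> x* is a strict local min.

min


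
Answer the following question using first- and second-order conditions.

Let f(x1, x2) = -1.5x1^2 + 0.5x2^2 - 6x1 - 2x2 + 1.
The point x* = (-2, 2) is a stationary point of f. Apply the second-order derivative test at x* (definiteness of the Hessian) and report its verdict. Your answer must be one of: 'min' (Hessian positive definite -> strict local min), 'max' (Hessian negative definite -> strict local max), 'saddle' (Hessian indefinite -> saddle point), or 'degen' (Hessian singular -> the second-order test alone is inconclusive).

Compute the Hessian H = grad^2 f:
  H = [[-3, 0], [0, 1]]
Verify stationarity: grad f(x*) = H x* + g = (0, 0).
Eigenvalues of H: -3, 1.
Eigenvalues have mixed signs, so H is indefinite -> x* is a saddle point.

saddle


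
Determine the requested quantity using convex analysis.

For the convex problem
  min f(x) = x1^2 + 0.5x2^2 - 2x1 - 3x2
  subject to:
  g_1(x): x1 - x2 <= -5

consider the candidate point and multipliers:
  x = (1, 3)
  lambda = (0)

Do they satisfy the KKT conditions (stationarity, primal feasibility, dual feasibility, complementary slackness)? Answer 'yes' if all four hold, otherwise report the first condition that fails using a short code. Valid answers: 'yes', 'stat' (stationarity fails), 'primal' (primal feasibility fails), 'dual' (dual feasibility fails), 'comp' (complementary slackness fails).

Gradient of f: grad f(x) = Q x + c = (0, 0)
Constraint values g_i(x) = a_i^T x - b_i:
  g_1((1, 3)) = 3
Stationarity residual: grad f(x) + sum_i lambda_i a_i = (0, 0)
  -> stationarity OK
Primal feasibility (all g_i <= 0): FAILS
Dual feasibility (all lambda_i >= 0): OK
Complementary slackness (lambda_i * g_i(x) = 0 for all i): OK

Verdict: the first failing condition is primal_feasibility -> primal.

primal


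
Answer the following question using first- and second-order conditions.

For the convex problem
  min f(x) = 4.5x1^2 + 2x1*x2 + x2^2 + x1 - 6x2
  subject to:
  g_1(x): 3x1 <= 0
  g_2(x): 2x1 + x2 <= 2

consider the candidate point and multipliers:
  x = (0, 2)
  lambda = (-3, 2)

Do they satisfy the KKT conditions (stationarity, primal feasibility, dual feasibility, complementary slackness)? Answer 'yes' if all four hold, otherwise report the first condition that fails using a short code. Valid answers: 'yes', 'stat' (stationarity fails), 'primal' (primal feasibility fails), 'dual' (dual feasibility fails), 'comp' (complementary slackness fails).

Gradient of f: grad f(x) = Q x + c = (5, -2)
Constraint values g_i(x) = a_i^T x - b_i:
  g_1((0, 2)) = 0
  g_2((0, 2)) = 0
Stationarity residual: grad f(x) + sum_i lambda_i a_i = (0, 0)
  -> stationarity OK
Primal feasibility (all g_i <= 0): OK
Dual feasibility (all lambda_i >= 0): FAILS
Complementary slackness (lambda_i * g_i(x) = 0 for all i): OK

Verdict: the first failing condition is dual_feasibility -> dual.

dual


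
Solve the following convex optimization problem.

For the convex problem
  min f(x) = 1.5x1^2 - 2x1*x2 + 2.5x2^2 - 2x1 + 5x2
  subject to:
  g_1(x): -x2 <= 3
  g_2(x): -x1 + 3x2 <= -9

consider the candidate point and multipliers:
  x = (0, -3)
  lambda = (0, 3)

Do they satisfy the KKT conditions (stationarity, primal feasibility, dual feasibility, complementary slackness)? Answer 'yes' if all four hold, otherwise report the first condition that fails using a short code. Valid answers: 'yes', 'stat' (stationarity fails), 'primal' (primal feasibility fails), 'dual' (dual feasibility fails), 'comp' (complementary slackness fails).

Gradient of f: grad f(x) = Q x + c = (4, -10)
Constraint values g_i(x) = a_i^T x - b_i:
  g_1((0, -3)) = 0
  g_2((0, -3)) = 0
Stationarity residual: grad f(x) + sum_i lambda_i a_i = (1, -1)
  -> stationarity FAILS
Primal feasibility (all g_i <= 0): OK
Dual feasibility (all lambda_i >= 0): OK
Complementary slackness (lambda_i * g_i(x) = 0 for all i): OK

Verdict: the first failing condition is stationarity -> stat.

stat


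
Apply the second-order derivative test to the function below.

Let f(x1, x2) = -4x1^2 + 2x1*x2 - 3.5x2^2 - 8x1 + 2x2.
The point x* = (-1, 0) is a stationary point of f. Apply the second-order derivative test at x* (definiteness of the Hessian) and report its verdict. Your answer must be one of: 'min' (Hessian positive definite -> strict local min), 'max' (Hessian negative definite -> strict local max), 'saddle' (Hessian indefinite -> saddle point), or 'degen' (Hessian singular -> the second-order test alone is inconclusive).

Compute the Hessian H = grad^2 f:
  H = [[-8, 2], [2, -7]]
Verify stationarity: grad f(x*) = H x* + g = (0, 0).
Eigenvalues of H: -9.5616, -5.4384.
Both eigenvalues < 0, so H is negative definite -> x* is a strict local max.

max


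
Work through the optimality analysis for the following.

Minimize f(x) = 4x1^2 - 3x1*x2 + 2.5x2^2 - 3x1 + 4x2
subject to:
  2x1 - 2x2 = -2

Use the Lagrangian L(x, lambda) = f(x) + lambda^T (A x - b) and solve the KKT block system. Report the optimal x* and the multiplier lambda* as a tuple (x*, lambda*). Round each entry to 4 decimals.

Form the Lagrangian:
  L(x, lambda) = (1/2) x^T Q x + c^T x + lambda^T (A x - b)
Stationarity (grad_x L = 0): Q x + c + A^T lambda = 0.
Primal feasibility: A x = b.

This gives the KKT block system:
  [ Q   A^T ] [ x     ]   [-c ]
  [ A    0  ] [ lambda ] = [ b ]

Solving the linear system:
  x*      = (-0.4286, 0.5714)
  lambda* = (4.0714)
  f(x*)   = 5.8571

x* = (-0.4286, 0.5714), lambda* = (4.0714)


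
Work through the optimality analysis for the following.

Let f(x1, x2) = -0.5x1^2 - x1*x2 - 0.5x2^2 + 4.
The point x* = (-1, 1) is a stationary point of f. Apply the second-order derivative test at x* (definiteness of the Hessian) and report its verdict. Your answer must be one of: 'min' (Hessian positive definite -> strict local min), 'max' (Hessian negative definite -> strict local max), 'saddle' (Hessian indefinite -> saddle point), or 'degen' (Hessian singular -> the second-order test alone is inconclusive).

Compute the Hessian H = grad^2 f:
  H = [[-1, -1], [-1, -1]]
Verify stationarity: grad f(x*) = H x* + g = (0, 0).
Eigenvalues of H: -2, 0.
H has a zero eigenvalue (singular; negative semidefinite but not definite), so H is neither positive definite, negative definite, nor indefinite. The second-order test alone is inconclusive -> degen.
(Indeed, f is constant along the null direction of H through x*, so x* is not a strict local extremum.)

degen


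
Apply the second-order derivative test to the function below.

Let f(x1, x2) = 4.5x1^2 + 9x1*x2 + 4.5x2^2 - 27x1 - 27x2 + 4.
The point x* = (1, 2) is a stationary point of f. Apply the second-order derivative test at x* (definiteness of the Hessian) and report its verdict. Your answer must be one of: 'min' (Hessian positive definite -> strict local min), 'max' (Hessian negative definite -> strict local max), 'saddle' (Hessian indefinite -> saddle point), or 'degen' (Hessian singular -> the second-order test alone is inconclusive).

Compute the Hessian H = grad^2 f:
  H = [[9, 9], [9, 9]]
Verify stationarity: grad f(x*) = H x* + g = (0, 0).
Eigenvalues of H: 0, 18.
H has a zero eigenvalue (singular; positive semidefinite but not definite), so H is neither positive definite, negative definite, nor indefinite. The second-order test alone is inconclusive -> degen.
(Indeed, f is constant along the null direction of H through x*, so x* is not a strict local extremum.)

degen


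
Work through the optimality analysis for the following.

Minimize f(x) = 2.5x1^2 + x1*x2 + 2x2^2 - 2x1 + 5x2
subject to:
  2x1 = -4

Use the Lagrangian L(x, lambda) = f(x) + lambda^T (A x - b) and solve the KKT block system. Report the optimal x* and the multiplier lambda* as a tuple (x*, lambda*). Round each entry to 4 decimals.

Form the Lagrangian:
  L(x, lambda) = (1/2) x^T Q x + c^T x + lambda^T (A x - b)
Stationarity (grad_x L = 0): Q x + c + A^T lambda = 0.
Primal feasibility: A x = b.

This gives the KKT block system:
  [ Q   A^T ] [ x     ]   [-c ]
  [ A    0  ] [ lambda ] = [ b ]

Solving the linear system:
  x*      = (-2, -0.75)
  lambda* = (6.375)
  f(x*)   = 12.875

x* = (-2, -0.75), lambda* = (6.375)


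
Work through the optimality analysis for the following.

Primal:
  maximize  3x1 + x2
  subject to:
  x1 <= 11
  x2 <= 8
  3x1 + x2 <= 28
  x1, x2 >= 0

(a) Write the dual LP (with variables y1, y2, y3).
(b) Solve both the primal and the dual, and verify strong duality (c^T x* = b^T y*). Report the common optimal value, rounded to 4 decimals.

The standard primal-dual pair for 'max c^T x s.t. A x <= b, x >= 0' is:
  Dual:  min b^T y  s.t.  A^T y >= c,  y >= 0.

So the dual LP is:
  minimize  11y1 + 8y2 + 28y3
  subject to:
    y1 + 3y3 >= 3
    y2 + y3 >= 1
    y1, y2, y3 >= 0

Solving the primal: x* = (9.3333, 0).
  primal value c^T x* = 28.
Solving the dual: y* = (0, 0, 1).
  dual value b^T y* = 28.
Strong duality: c^T x* = b^T y*. Confirmed.

28


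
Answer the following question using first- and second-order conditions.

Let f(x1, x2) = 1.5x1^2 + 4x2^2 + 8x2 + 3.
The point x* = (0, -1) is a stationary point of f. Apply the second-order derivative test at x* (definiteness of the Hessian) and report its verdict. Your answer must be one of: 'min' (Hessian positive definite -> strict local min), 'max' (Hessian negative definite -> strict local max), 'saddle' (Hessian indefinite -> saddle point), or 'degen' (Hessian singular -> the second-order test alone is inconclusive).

Compute the Hessian H = grad^2 f:
  H = [[3, 0], [0, 8]]
Verify stationarity: grad f(x*) = H x* + g = (0, 0).
Eigenvalues of H: 3, 8.
Both eigenvalues > 0, so H is positive definite -> x* is a strict local min.

min


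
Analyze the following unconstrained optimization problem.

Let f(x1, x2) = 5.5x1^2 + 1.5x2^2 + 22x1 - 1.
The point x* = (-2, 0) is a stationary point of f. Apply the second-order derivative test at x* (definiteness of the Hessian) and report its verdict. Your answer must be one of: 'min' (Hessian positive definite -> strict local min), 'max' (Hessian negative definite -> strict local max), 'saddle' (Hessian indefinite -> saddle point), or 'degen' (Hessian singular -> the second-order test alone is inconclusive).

Compute the Hessian H = grad^2 f:
  H = [[11, 0], [0, 3]]
Verify stationarity: grad f(x*) = H x* + g = (0, 0).
Eigenvalues of H: 3, 11.
Both eigenvalues > 0, so H is positive definite -> x* is a strict local min.

min


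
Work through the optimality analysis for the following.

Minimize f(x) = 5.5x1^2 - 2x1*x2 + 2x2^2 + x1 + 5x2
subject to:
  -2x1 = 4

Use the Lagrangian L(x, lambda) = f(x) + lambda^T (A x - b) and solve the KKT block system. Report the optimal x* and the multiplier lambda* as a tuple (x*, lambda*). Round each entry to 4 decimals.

Form the Lagrangian:
  L(x, lambda) = (1/2) x^T Q x + c^T x + lambda^T (A x - b)
Stationarity (grad_x L = 0): Q x + c + A^T lambda = 0.
Primal feasibility: A x = b.

This gives the KKT block system:
  [ Q   A^T ] [ x     ]   [-c ]
  [ A    0  ] [ lambda ] = [ b ]

Solving the linear system:
  x*      = (-2, -2.25)
  lambda* = (-8.25)
  f(x*)   = 9.875

x* = (-2, -2.25), lambda* = (-8.25)


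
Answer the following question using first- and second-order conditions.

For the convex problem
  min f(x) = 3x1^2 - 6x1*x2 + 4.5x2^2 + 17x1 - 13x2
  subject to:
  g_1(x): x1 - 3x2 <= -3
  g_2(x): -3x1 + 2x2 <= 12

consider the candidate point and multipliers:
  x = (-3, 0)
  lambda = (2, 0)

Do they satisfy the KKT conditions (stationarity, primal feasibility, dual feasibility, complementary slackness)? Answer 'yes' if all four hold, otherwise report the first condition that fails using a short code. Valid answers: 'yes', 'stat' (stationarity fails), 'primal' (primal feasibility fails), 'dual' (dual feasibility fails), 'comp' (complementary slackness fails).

Gradient of f: grad f(x) = Q x + c = (-1, 5)
Constraint values g_i(x) = a_i^T x - b_i:
  g_1((-3, 0)) = 0
  g_2((-3, 0)) = -3
Stationarity residual: grad f(x) + sum_i lambda_i a_i = (1, -1)
  -> stationarity FAILS
Primal feasibility (all g_i <= 0): OK
Dual feasibility (all lambda_i >= 0): OK
Complementary slackness (lambda_i * g_i(x) = 0 for all i): OK

Verdict: the first failing condition is stationarity -> stat.

stat


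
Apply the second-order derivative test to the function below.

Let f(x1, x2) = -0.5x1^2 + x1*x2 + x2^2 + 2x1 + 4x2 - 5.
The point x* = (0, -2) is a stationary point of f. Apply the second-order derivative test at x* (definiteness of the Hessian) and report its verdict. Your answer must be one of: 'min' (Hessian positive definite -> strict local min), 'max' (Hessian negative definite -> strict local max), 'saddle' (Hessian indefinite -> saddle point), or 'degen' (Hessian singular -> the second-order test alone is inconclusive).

Compute the Hessian H = grad^2 f:
  H = [[-1, 1], [1, 2]]
Verify stationarity: grad f(x*) = H x* + g = (0, 0).
Eigenvalues of H: -1.3028, 2.3028.
Eigenvalues have mixed signs, so H is indefinite -> x* is a saddle point.

saddle


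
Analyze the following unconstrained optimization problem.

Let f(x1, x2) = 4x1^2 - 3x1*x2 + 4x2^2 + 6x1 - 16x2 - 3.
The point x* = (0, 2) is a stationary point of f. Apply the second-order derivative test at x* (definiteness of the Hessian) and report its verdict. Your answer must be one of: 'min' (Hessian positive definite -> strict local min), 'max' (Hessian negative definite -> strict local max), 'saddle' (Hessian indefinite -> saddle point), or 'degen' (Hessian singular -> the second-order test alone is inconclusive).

Compute the Hessian H = grad^2 f:
  H = [[8, -3], [-3, 8]]
Verify stationarity: grad f(x*) = H x* + g = (0, 0).
Eigenvalues of H: 5, 11.
Both eigenvalues > 0, so H is positive definite -> x* is a strict local min.

min


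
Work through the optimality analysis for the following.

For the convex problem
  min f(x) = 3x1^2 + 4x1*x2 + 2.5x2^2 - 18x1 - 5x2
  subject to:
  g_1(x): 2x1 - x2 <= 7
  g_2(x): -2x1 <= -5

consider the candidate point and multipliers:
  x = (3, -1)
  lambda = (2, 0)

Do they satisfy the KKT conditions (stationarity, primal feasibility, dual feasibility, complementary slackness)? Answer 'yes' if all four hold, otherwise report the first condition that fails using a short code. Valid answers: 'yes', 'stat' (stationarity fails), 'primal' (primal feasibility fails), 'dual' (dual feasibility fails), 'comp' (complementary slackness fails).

Gradient of f: grad f(x) = Q x + c = (-4, 2)
Constraint values g_i(x) = a_i^T x - b_i:
  g_1((3, -1)) = 0
  g_2((3, -1)) = -1
Stationarity residual: grad f(x) + sum_i lambda_i a_i = (0, 0)
  -> stationarity OK
Primal feasibility (all g_i <= 0): OK
Dual feasibility (all lambda_i >= 0): OK
Complementary slackness (lambda_i * g_i(x) = 0 for all i): OK

Verdict: yes, KKT holds.

yes


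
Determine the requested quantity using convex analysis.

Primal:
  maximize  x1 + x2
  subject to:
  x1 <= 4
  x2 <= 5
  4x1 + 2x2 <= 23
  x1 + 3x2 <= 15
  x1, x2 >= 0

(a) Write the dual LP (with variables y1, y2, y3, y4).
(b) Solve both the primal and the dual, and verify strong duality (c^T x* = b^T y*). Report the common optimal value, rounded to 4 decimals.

The standard primal-dual pair for 'max c^T x s.t. A x <= b, x >= 0' is:
  Dual:  min b^T y  s.t.  A^T y >= c,  y >= 0.

So the dual LP is:
  minimize  4y1 + 5y2 + 23y3 + 15y4
  subject to:
    y1 + 4y3 + y4 >= 1
    y2 + 2y3 + 3y4 >= 1
    y1, y2, y3, y4 >= 0

Solving the primal: x* = (3.9, 3.7).
  primal value c^T x* = 7.6.
Solving the dual: y* = (0, 0, 0.2, 0.2).
  dual value b^T y* = 7.6.
Strong duality: c^T x* = b^T y*. Confirmed.

7.6


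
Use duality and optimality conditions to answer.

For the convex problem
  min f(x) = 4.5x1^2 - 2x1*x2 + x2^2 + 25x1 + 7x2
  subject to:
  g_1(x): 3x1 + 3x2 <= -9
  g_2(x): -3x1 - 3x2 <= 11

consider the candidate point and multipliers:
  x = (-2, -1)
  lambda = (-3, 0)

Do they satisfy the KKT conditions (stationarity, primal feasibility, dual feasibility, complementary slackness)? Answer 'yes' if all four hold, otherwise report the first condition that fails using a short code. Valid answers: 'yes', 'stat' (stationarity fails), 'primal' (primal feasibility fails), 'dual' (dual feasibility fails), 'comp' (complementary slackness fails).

Gradient of f: grad f(x) = Q x + c = (9, 9)
Constraint values g_i(x) = a_i^T x - b_i:
  g_1((-2, -1)) = 0
  g_2((-2, -1)) = -2
Stationarity residual: grad f(x) + sum_i lambda_i a_i = (0, 0)
  -> stationarity OK
Primal feasibility (all g_i <= 0): OK
Dual feasibility (all lambda_i >= 0): FAILS
Complementary slackness (lambda_i * g_i(x) = 0 for all i): OK

Verdict: the first failing condition is dual_feasibility -> dual.

dual
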